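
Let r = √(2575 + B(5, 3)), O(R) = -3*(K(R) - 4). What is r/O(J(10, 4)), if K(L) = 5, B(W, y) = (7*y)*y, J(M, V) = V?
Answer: -√2638/3 ≈ -17.120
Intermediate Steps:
B(W, y) = 7*y²
O(R) = -3 (O(R) = -3*(5 - 4) = -3*1 = -3)
r = √2638 (r = √(2575 + 7*3²) = √(2575 + 7*9) = √(2575 + 63) = √2638 ≈ 51.361)
r/O(J(10, 4)) = √2638/(-3) = √2638*(-⅓) = -√2638/3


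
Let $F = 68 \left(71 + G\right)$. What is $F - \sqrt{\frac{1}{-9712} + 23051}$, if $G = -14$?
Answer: $3876 - \frac{\sqrt{135889885777}}{2428} \approx 3724.2$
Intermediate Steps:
$F = 3876$ ($F = 68 \left(71 - 14\right) = 68 \cdot 57 = 3876$)
$F - \sqrt{\frac{1}{-9712} + 23051} = 3876 - \sqrt{\frac{1}{-9712} + 23051} = 3876 - \sqrt{- \frac{1}{9712} + 23051} = 3876 - \sqrt{\frac{223871311}{9712}} = 3876 - \frac{\sqrt{135889885777}}{2428}$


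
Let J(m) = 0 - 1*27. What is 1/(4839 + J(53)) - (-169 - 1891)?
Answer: 9912721/4812 ≈ 2060.0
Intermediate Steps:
J(m) = -27 (J(m) = 0 - 27 = -27)
1/(4839 + J(53)) - (-169 - 1891) = 1/(4839 - 27) - (-169 - 1891) = 1/4812 - 1*(-2060) = 1/4812 + 2060 = 9912721/4812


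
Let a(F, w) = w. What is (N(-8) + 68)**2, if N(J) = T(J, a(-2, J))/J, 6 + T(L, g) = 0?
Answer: 75625/16 ≈ 4726.6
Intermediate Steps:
T(L, g) = -6 (T(L, g) = -6 + 0 = -6)
N(J) = -6/J
(N(-8) + 68)**2 = (-6/(-8) + 68)**2 = (-6*(-1/8) + 68)**2 = (3/4 + 68)**2 = (275/4)**2 = 75625/16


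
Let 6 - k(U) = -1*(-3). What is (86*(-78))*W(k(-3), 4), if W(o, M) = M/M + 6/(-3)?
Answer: 6708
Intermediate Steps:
k(U) = 3 (k(U) = 6 - (-1)*(-3) = 6 - 1*3 = 6 - 3 = 3)
W(o, M) = -1 (W(o, M) = 1 + 6*(-1/3) = 1 - 2 = -1)
(86*(-78))*W(k(-3), 4) = (86*(-78))*(-1) = -6708*(-1) = 6708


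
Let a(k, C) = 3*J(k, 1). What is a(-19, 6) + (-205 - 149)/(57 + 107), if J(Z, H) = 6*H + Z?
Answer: -3375/82 ≈ -41.159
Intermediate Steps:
J(Z, H) = Z + 6*H
a(k, C) = 18 + 3*k (a(k, C) = 3*(k + 6*1) = 3*(k + 6) = 3*(6 + k) = 18 + 3*k)
a(-19, 6) + (-205 - 149)/(57 + 107) = (18 + 3*(-19)) + (-205 - 149)/(57 + 107) = (18 - 57) - 354/164 = -39 - 354*1/164 = -39 - 177/82 = -3375/82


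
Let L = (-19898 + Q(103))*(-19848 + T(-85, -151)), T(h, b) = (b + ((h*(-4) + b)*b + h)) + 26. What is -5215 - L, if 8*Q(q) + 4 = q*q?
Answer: -7220535383/8 ≈ -9.0257e+8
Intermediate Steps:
Q(q) = -½ + q²/8 (Q(q) = -½ + (q*q)/8 = -½ + q²/8)
T(h, b) = 26 + b + h + b*(b - 4*h) (T(h, b) = (b + ((-4*h + b)*b + h)) + 26 = (b + ((b - 4*h)*b + h)) + 26 = (b + (b*(b - 4*h) + h)) + 26 = (b + (h + b*(b - 4*h))) + 26 = (b + h + b*(b - 4*h)) + 26 = 26 + b + h + b*(b - 4*h))
L = 7220493663/8 (L = (-19898 + (-½ + (⅛)*103²))*(-19848 + (26 - 151 - 85 + (-151)² - 4*(-151)*(-85))) = (-19898 + (-½ + (⅛)*10609))*(-19848 + (26 - 151 - 85 + 22801 - 51340)) = (-19898 + (-½ + 10609/8))*(-19848 - 28749) = (-19898 + 10605/8)*(-48597) = -148579/8*(-48597) = 7220493663/8 ≈ 9.0256e+8)
-5215 - L = -5215 - 1*7220493663/8 = -5215 - 7220493663/8 = -7220535383/8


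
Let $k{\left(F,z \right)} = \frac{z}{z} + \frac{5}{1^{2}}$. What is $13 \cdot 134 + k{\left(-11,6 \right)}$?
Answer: $1748$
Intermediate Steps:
$k{\left(F,z \right)} = 6$ ($k{\left(F,z \right)} = 1 + \frac{5}{1} = 1 + 5 \cdot 1 = 1 + 5 = 6$)
$13 \cdot 134 + k{\left(-11,6 \right)} = 13 \cdot 134 + 6 = 1742 + 6 = 1748$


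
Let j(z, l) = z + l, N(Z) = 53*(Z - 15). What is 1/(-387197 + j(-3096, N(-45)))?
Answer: -1/393473 ≈ -2.5415e-6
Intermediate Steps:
N(Z) = -795 + 53*Z (N(Z) = 53*(-15 + Z) = -795 + 53*Z)
j(z, l) = l + z
1/(-387197 + j(-3096, N(-45))) = 1/(-387197 + ((-795 + 53*(-45)) - 3096)) = 1/(-387197 + ((-795 - 2385) - 3096)) = 1/(-387197 + (-3180 - 3096)) = 1/(-387197 - 6276) = 1/(-393473) = -1/393473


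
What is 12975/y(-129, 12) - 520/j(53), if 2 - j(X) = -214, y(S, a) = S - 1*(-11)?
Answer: -357995/3186 ≈ -112.36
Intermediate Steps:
y(S, a) = 11 + S (y(S, a) = S + 11 = 11 + S)
j(X) = 216 (j(X) = 2 - 1*(-214) = 2 + 214 = 216)
12975/y(-129, 12) - 520/j(53) = 12975/(11 - 129) - 520/216 = 12975/(-118) - 520*1/216 = 12975*(-1/118) - 65/27 = -12975/118 - 65/27 = -357995/3186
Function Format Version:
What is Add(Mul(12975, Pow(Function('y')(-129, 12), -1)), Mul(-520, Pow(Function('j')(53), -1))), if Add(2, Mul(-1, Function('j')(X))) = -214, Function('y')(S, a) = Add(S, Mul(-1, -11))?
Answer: Rational(-357995, 3186) ≈ -112.36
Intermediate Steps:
Function('y')(S, a) = Add(11, S) (Function('y')(S, a) = Add(S, 11) = Add(11, S))
Function('j')(X) = 216 (Function('j')(X) = Add(2, Mul(-1, -214)) = Add(2, 214) = 216)
Add(Mul(12975, Pow(Function('y')(-129, 12), -1)), Mul(-520, Pow(Function('j')(53), -1))) = Add(Mul(12975, Pow(Add(11, -129), -1)), Mul(-520, Pow(216, -1))) = Add(Mul(12975, Pow(-118, -1)), Mul(-520, Rational(1, 216))) = Add(Mul(12975, Rational(-1, 118)), Rational(-65, 27)) = Add(Rational(-12975, 118), Rational(-65, 27)) = Rational(-357995, 3186)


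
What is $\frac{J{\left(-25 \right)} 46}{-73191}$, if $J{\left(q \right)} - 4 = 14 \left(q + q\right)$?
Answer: $\frac{10672}{24397} \approx 0.43743$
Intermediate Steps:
$J{\left(q \right)} = 4 + 28 q$ ($J{\left(q \right)} = 4 + 14 \left(q + q\right) = 4 + 14 \cdot 2 q = 4 + 28 q$)
$\frac{J{\left(-25 \right)} 46}{-73191} = \frac{\left(4 + 28 \left(-25\right)\right) 46}{-73191} = \left(4 - 700\right) 46 \left(- \frac{1}{73191}\right) = \left(-696\right) 46 \left(- \frac{1}{73191}\right) = \left(-32016\right) \left(- \frac{1}{73191}\right) = \frac{10672}{24397}$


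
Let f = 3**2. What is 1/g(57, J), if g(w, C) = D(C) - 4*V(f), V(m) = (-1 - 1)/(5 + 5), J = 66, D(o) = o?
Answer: 5/334 ≈ 0.014970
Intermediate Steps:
f = 9
V(m) = -1/5 (V(m) = -2/10 = -2*1/10 = -1/5)
g(w, C) = 4/5 + C (g(w, C) = C - 4*(-1/5) = C + 4/5 = 4/5 + C)
1/g(57, J) = 1/(4/5 + 66) = 1/(334/5) = 5/334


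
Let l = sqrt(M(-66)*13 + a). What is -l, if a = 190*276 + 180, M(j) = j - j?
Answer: -2*sqrt(13155) ≈ -229.39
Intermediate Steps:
M(j) = 0
a = 52620 (a = 52440 + 180 = 52620)
l = 2*sqrt(13155) (l = sqrt(0*13 + 52620) = sqrt(0 + 52620) = sqrt(52620) = 2*sqrt(13155) ≈ 229.39)
-l = -2*sqrt(13155)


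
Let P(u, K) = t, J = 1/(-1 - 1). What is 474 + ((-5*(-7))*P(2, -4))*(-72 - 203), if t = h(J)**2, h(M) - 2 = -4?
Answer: -38026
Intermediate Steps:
J = -1/2 (J = 1/(-2) = -1/2 ≈ -0.50000)
h(M) = -2 (h(M) = 2 - 4 = -2)
t = 4 (t = (-2)**2 = 4)
P(u, K) = 4
474 + ((-5*(-7))*P(2, -4))*(-72 - 203) = 474 + (-5*(-7)*4)*(-72 - 203) = 474 + (35*4)*(-275) = 474 + 140*(-275) = 474 - 38500 = -38026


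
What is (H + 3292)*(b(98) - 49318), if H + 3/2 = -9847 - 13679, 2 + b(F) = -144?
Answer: 1000928772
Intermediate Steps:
b(F) = -146 (b(F) = -2 - 144 = -146)
H = -47055/2 (H = -3/2 + (-9847 - 13679) = -3/2 - 23526 = -47055/2 ≈ -23528.)
(H + 3292)*(b(98) - 49318) = (-47055/2 + 3292)*(-146 - 49318) = -40471/2*(-49464) = 1000928772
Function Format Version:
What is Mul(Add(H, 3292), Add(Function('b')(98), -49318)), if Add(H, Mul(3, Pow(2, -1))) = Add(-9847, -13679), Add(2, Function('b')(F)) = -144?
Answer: 1000928772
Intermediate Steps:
Function('b')(F) = -146 (Function('b')(F) = Add(-2, -144) = -146)
H = Rational(-47055, 2) (H = Add(Rational(-3, 2), Add(-9847, -13679)) = Add(Rational(-3, 2), -23526) = Rational(-47055, 2) ≈ -23528.)
Mul(Add(H, 3292), Add(Function('b')(98), -49318)) = Mul(Add(Rational(-47055, 2), 3292), Add(-146, -49318)) = Mul(Rational(-40471, 2), -49464) = 1000928772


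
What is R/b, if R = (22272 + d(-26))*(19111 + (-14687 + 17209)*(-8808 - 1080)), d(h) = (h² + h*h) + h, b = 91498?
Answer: -294012496575/45749 ≈ -6.4266e+6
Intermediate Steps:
d(h) = h + 2*h² (d(h) = (h² + h²) + h = 2*h² + h = h + 2*h²)
R = -588024993150 (R = (22272 - 26*(1 + 2*(-26)))*(19111 + (-14687 + 17209)*(-8808 - 1080)) = (22272 - 26*(1 - 52))*(19111 + 2522*(-9888)) = (22272 - 26*(-51))*(19111 - 24937536) = (22272 + 1326)*(-24918425) = 23598*(-24918425) = -588024993150)
R/b = -588024993150/91498 = -588024993150*1/91498 = -294012496575/45749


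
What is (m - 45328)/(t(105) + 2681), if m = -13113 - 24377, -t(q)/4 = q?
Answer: -82818/2261 ≈ -36.629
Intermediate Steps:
t(q) = -4*q
m = -37490
(m - 45328)/(t(105) + 2681) = (-37490 - 45328)/(-4*105 + 2681) = -82818/(-420 + 2681) = -82818/2261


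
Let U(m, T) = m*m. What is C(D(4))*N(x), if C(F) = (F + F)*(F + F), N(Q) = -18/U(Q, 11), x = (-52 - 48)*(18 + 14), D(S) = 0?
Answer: 0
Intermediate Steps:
U(m, T) = m²
x = -3200 (x = -100*32 = -3200)
N(Q) = -18/Q²
C(F) = 4*F² (C(F) = (2*F)*(2*F) = 4*F²)
C(D(4))*N(x) = (4*0²)*(-18/(-3200)²) = (4*0)*(-18*1/10240000) = 0*(-9/5120000) = 0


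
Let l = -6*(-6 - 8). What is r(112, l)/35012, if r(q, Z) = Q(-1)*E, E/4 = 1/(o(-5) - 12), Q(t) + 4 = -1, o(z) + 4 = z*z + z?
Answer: -5/35012 ≈ -0.00014281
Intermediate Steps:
o(z) = -4 + z + z**2 (o(z) = -4 + (z*z + z) = -4 + (z**2 + z) = -4 + (z + z**2) = -4 + z + z**2)
Q(t) = -5 (Q(t) = -4 - 1 = -5)
E = 1 (E = 4/((-4 - 5 + (-5)**2) - 12) = 4/((-4 - 5 + 25) - 12) = 4/(16 - 12) = 4/4 = 4*(1/4) = 1)
l = 84 (l = -6*(-14) = 84)
r(q, Z) = -5 (r(q, Z) = -5*1 = -5)
r(112, l)/35012 = -5/35012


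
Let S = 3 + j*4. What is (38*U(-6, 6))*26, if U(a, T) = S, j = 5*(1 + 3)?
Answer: 82004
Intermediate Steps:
j = 20 (j = 5*4 = 20)
S = 83 (S = 3 + 20*4 = 3 + 80 = 83)
U(a, T) = 83
(38*U(-6, 6))*26 = (38*83)*26 = 3154*26 = 82004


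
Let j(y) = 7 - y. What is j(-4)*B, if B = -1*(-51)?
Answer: 561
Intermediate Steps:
B = 51
j(-4)*B = (7 - 1*(-4))*51 = (7 + 4)*51 = 11*51 = 561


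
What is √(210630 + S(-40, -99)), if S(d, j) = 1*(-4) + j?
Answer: √210527 ≈ 458.83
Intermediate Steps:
S(d, j) = -4 + j
√(210630 + S(-40, -99)) = √(210630 + (-4 - 99)) = √(210630 - 103) = √210527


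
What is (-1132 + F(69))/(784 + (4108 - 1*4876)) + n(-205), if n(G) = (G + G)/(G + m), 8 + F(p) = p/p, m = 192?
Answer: -8247/208 ≈ -39.649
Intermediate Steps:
F(p) = -7 (F(p) = -8 + p/p = -8 + 1 = -7)
n(G) = 2*G/(192 + G) (n(G) = (G + G)/(G + 192) = (2*G)/(192 + G) = 2*G/(192 + G))
(-1132 + F(69))/(784 + (4108 - 1*4876)) + n(-205) = (-1132 - 7)/(784 + (4108 - 1*4876)) + 2*(-205)/(192 - 205) = -1139/(784 + (4108 - 4876)) + 2*(-205)/(-13) = -1139/(784 - 768) + 2*(-205)*(-1/13) = -1139/16 + 410/13 = -8247/208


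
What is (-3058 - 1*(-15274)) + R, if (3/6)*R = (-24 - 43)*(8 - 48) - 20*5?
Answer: 17376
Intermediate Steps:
R = 5160 (R = 2*((-24 - 43)*(8 - 48) - 20*5) = 2*(-67*(-40) - 100) = 2*(2680 - 100) = 2*2580 = 5160)
(-3058 - 1*(-15274)) + R = (-3058 - 1*(-15274)) + 5160 = (-3058 + 15274) + 5160 = 12216 + 5160 = 17376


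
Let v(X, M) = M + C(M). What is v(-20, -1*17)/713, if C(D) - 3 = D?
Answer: -1/23 ≈ -0.043478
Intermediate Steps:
C(D) = 3 + D
v(X, M) = 3 + 2*M (v(X, M) = M + (3 + M) = 3 + 2*M)
v(-20, -1*17)/713 = (3 + 2*(-1*17))/713 = (3 + 2*(-17))*(1/713) = (3 - 34)*(1/713) = -31*1/713 = -1/23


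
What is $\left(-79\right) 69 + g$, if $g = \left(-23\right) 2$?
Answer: $-5497$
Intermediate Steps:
$g = -46$
$\left(-79\right) 69 + g = \left(-79\right) 69 - 46 = -5451 - 46 = -5497$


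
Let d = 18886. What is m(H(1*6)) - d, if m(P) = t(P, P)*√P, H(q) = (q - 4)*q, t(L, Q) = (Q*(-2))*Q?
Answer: -18886 - 576*√3 ≈ -19884.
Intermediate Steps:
t(L, Q) = -2*Q² (t(L, Q) = (-2*Q)*Q = -2*Q²)
H(q) = q*(-4 + q) (H(q) = (-4 + q)*q = q*(-4 + q))
m(P) = -2*P^(5/2) (m(P) = (-2*P²)*√P = -2*P^(5/2))
m(H(1*6)) - d = -2*(-4 + 1*6)^(5/2)*(36*√6) - 1*18886 = -2*36*√6*(-4 + 6)^(5/2) - 18886 = -2*288*√3 - 18886 = -576*√3 - 18886 = -18886 - 576*√3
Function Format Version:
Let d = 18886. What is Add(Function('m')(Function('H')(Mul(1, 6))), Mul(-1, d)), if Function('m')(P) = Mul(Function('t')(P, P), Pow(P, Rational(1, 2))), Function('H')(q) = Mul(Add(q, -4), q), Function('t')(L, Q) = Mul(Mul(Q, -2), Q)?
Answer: Add(-18886, Mul(-576, Pow(3, Rational(1, 2)))) ≈ -19884.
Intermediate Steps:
Function('t')(L, Q) = Mul(-2, Pow(Q, 2)) (Function('t')(L, Q) = Mul(Mul(-2, Q), Q) = Mul(-2, Pow(Q, 2)))
Function('H')(q) = Mul(q, Add(-4, q)) (Function('H')(q) = Mul(Add(-4, q), q) = Mul(q, Add(-4, q)))
Function('m')(P) = Mul(-2, Pow(P, Rational(5, 2))) (Function('m')(P) = Mul(Mul(-2, Pow(P, 2)), Pow(P, Rational(1, 2))) = Mul(-2, Pow(P, Rational(5, 2))))
Add(Function('m')(Function('H')(Mul(1, 6))), Mul(-1, d)) = Add(Mul(-2, Pow(Mul(Mul(1, 6), Add(-4, Mul(1, 6))), Rational(5, 2))), Mul(-1, 18886)) = Add(Mul(-2, Pow(Mul(6, Add(-4, 6)), Rational(5, 2))), -18886) = Add(Mul(-2, Pow(Mul(6, 2), Rational(5, 2))), -18886) = Add(Mul(-2, Pow(12, Rational(5, 2))), -18886) = Add(Mul(-2, Mul(288, Pow(3, Rational(1, 2)))), -18886) = Add(Mul(-576, Pow(3, Rational(1, 2))), -18886) = Add(-18886, Mul(-576, Pow(3, Rational(1, 2))))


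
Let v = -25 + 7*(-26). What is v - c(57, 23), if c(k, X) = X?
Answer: -230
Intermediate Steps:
v = -207 (v = -25 - 182 = -207)
v - c(57, 23) = -207 - 1*23 = -207 - 23 = -230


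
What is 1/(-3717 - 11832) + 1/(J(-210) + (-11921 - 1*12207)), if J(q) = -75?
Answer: -39752/376332447 ≈ -0.00010563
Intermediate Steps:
1/(-3717 - 11832) + 1/(J(-210) + (-11921 - 1*12207)) = 1/(-3717 - 11832) + 1/(-75 + (-11921 - 1*12207)) = 1/(-15549) + 1/(-75 + (-11921 - 12207)) = -1/15549 + 1/(-75 - 24128) = -1/15549 + 1/(-24203) = -1/15549 - 1/24203 = -39752/376332447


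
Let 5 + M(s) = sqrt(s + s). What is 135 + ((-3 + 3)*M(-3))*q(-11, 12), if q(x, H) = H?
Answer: 135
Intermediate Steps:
M(s) = -5 + sqrt(2)*sqrt(s) (M(s) = -5 + sqrt(s + s) = -5 + sqrt(2*s) = -5 + sqrt(2)*sqrt(s))
135 + ((-3 + 3)*M(-3))*q(-11, 12) = 135 + ((-3 + 3)*(-5 + sqrt(2)*sqrt(-3)))*12 = 135 + (0*(-5 + sqrt(2)*(I*sqrt(3))))*12 = 135 + (0*(-5 + I*sqrt(6)))*12 = 135 + 0*12 = 135 + 0 = 135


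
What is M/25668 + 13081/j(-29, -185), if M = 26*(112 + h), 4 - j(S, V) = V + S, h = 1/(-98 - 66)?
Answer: 13792313467/229420584 ≈ 60.118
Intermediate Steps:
h = -1/164 (h = 1/(-164) = -1/164 ≈ -0.0060976)
j(S, V) = 4 - S - V (j(S, V) = 4 - (V + S) = 4 - (S + V) = 4 + (-S - V) = 4 - S - V)
M = 238771/82 (M = 26*(112 - 1/164) = 26*(18367/164) = 238771/82 ≈ 2911.8)
M/25668 + 13081/j(-29, -185) = (238771/82)/25668 + 13081/(4 - 1*(-29) - 1*(-185)) = (238771/82)*(1/25668) + 13081/(4 + 29 + 185) = 238771/2104776 + 13081/218 = 13792313467/229420584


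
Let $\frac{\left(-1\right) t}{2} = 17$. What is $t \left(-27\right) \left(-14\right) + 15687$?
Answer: $2835$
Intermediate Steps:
$t = -34$ ($t = \left(-2\right) 17 = -34$)
$t \left(-27\right) \left(-14\right) + 15687 = \left(-34\right) \left(-27\right) \left(-14\right) + 15687 = 918 \left(-14\right) + 15687 = -12852 + 15687 = 2835$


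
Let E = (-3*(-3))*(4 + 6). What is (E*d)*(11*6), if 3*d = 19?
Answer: 37620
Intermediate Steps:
d = 19/3 (d = (⅓)*19 = 19/3 ≈ 6.3333)
E = 90 (E = 9*10 = 90)
(E*d)*(11*6) = (90*(19/3))*(11*6) = 570*66 = 37620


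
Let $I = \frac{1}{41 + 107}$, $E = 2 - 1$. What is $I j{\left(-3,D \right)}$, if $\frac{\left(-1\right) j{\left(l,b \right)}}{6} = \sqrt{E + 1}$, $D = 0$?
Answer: $- \frac{3 \sqrt{2}}{74} \approx -0.057333$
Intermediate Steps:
$E = 1$
$j{\left(l,b \right)} = - 6 \sqrt{2}$ ($j{\left(l,b \right)} = - 6 \sqrt{1 + 1} = - 6 \sqrt{2}$)
$I = \frac{1}{148} \approx 0.0067568$
$I j{\left(-3,D \right)} = \frac{\left(-6\right) \sqrt{2}}{148} = - \frac{3 \sqrt{2}}{74}$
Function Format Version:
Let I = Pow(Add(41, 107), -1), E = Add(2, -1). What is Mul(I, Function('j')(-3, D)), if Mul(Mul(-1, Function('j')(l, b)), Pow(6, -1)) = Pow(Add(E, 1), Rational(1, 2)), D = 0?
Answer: Mul(Rational(-3, 74), Pow(2, Rational(1, 2))) ≈ -0.057333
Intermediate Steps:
E = 1
Function('j')(l, b) = Mul(-6, Pow(2, Rational(1, 2))) (Function('j')(l, b) = Mul(-6, Pow(Add(1, 1), Rational(1, 2))) = Mul(-6, Pow(2, Rational(1, 2))))
I = Rational(1, 148) (I = Pow(148, -1) = Rational(1, 148) ≈ 0.0067568)
Mul(I, Function('j')(-3, D)) = Mul(Rational(1, 148), Mul(-6, Pow(2, Rational(1, 2)))) = Mul(Rational(-3, 74), Pow(2, Rational(1, 2)))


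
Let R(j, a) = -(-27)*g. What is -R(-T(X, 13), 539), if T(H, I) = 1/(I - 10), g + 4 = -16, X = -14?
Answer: 540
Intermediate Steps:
g = -20 (g = -4 - 16 = -20)
T(H, I) = 1/(-10 + I)
R(j, a) = -540 (R(j, a) = -(-27)*(-20) = -1*540 = -540)
-R(-T(X, 13), 539) = -1*(-540) = 540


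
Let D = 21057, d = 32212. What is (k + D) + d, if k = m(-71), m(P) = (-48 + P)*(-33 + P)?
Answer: 65645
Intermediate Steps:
k = 12376 (k = 1584 + (-71)² - 81*(-71) = 1584 + 5041 + 5751 = 12376)
(k + D) + d = (12376 + 21057) + 32212 = 33433 + 32212 = 65645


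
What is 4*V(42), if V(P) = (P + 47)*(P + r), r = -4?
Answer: 13528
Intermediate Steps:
V(P) = (-4 + P)*(47 + P) (V(P) = (P + 47)*(P - 4) = (47 + P)*(-4 + P) = (-4 + P)*(47 + P))
4*V(42) = 4*(-188 + 42² + 43*42) = 4*(-188 + 1764 + 1806) = 4*3382 = 13528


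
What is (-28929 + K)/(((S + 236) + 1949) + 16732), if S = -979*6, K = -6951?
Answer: -35880/13043 ≈ -2.7509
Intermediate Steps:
S = -5874 (S = -89*66 = -5874)
(-28929 + K)/(((S + 236) + 1949) + 16732) = (-28929 - 6951)/(((-5874 + 236) + 1949) + 16732) = -35880/((-5638 + 1949) + 16732) = -35880/(-3689 + 16732) = -35880/13043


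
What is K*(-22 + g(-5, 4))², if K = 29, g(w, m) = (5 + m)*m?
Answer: 5684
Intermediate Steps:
g(w, m) = m*(5 + m)
K*(-22 + g(-5, 4))² = 29*(-22 + 4*(5 + 4))² = 29*(-22 + 4*9)² = 29*(-22 + 36)² = 29*14² = 29*196 = 5684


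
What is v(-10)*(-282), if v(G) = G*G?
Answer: -28200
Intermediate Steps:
v(G) = G²
v(-10)*(-282) = (-10)²*(-282) = 100*(-282) = -28200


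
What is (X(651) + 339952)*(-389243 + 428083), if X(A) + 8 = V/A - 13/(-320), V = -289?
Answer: 68763355611173/5208 ≈ 1.3203e+10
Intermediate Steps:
X(A) = -2547/320 - 289/A (X(A) = -8 + (-289/A - 13/(-320)) = -8 + (-289/A - 13*(-1/320)) = -8 + (-289/A + 13/320) = -8 + (13/320 - 289/A) = -2547/320 - 289/A)
(X(651) + 339952)*(-389243 + 428083) = ((-2547/320 - 289/651) + 339952)*(-389243 + 428083) = ((-2547/320 - 289*1/651) + 339952)*38840 = ((-2547/320 - 289/651) + 339952)*38840 = (-1750577/208320 + 339952)*38840 = (70817050063/208320)*38840 = 68763355611173/5208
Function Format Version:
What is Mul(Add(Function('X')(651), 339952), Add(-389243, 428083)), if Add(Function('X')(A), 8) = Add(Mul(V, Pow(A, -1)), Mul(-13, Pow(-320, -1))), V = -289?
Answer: Rational(68763355611173, 5208) ≈ 1.3203e+10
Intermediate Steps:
Function('X')(A) = Add(Rational(-2547, 320), Mul(-289, Pow(A, -1))) (Function('X')(A) = Add(-8, Add(Mul(-289, Pow(A, -1)), Mul(-13, Pow(-320, -1)))) = Add(-8, Add(Mul(-289, Pow(A, -1)), Mul(-13, Rational(-1, 320)))) = Add(-8, Add(Mul(-289, Pow(A, -1)), Rational(13, 320))) = Add(-8, Add(Rational(13, 320), Mul(-289, Pow(A, -1)))) = Add(Rational(-2547, 320), Mul(-289, Pow(A, -1))))
Mul(Add(Function('X')(651), 339952), Add(-389243, 428083)) = Mul(Add(Add(Rational(-2547, 320), Mul(-289, Pow(651, -1))), 339952), Add(-389243, 428083)) = Mul(Add(Add(Rational(-2547, 320), Mul(-289, Rational(1, 651))), 339952), 38840) = Mul(Add(Add(Rational(-2547, 320), Rational(-289, 651)), 339952), 38840) = Mul(Add(Rational(-1750577, 208320), 339952), 38840) = Mul(Rational(70817050063, 208320), 38840) = Rational(68763355611173, 5208)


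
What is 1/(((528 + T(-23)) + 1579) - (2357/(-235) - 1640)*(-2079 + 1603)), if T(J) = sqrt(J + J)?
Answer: -43258138945/33884410776373319 - 55225*I*sqrt(46)/33884410776373319 ≈ -1.2766e-6 - 1.1054e-11*I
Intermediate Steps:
T(J) = sqrt(2)*sqrt(J) (T(J) = sqrt(2*J) = sqrt(2)*sqrt(J))
1/(((528 + T(-23)) + 1579) - (2357/(-235) - 1640)*(-2079 + 1603)) = 1/(((528 + sqrt(2)*sqrt(-23)) + 1579) - (2357/(-235) - 1640)*(-2079 + 1603)) = 1/(((528 + sqrt(2)*(I*sqrt(23))) + 1579) - (2357*(-1/235) - 1640)*(-476)) = 1/(((528 + I*sqrt(46)) + 1579) - (-2357/235 - 1640)*(-476)) = 1/((2107 + I*sqrt(46)) - (-387757)*(-476)/235) = 1/((2107 + I*sqrt(46)) - 1*184572332/235) = 1/((2107 + I*sqrt(46)) - 184572332/235) = 1/(-184077187/235 + I*sqrt(46))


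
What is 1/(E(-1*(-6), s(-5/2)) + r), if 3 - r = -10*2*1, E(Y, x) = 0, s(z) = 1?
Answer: 1/23 ≈ 0.043478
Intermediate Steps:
r = 23 (r = 3 - (-10*2) = 3 - (-20) = 3 - 1*(-20) = 3 + 20 = 23)
1/(E(-1*(-6), s(-5/2)) + r) = 1/(0 + 23) = 1/23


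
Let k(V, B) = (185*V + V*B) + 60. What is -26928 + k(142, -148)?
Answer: -21614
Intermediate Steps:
k(V, B) = 60 + 185*V + B*V (k(V, B) = (185*V + B*V) + 60 = 60 + 185*V + B*V)
-26928 + k(142, -148) = -26928 + (60 + 185*142 - 148*142) = -26928 + (60 + 26270 - 21016) = -26928 + 5314 = -21614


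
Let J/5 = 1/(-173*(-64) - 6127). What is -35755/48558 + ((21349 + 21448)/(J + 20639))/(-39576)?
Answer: -1604767204814743/2179240427312032 ≈ -0.73639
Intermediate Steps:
J = 1/989 (J = 5/(-173*(-64) - 6127) = 5/(11072 - 6127) = 5/4945 = 5*(1/4945) = 1/989 ≈ 0.0010111)
-35755/48558 + ((21349 + 21448)/(J + 20639))/(-39576) = -35755/48558 + ((21349 + 21448)/(1/989 + 20639))/(-39576) = -35755*1/48558 + (42797/(20411972/989))*(-1/39576) = -35755/48558 + (42797*(989/20411972))*(-1/39576) = -35755/48558 + (42326233/20411972)*(-1/39576) = -35755/48558 - 42326233/807824203872 = -1604767204814743/2179240427312032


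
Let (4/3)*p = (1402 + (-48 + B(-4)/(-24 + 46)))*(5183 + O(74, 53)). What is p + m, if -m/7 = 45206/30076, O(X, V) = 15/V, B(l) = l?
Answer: 4194610219315/797014 ≈ 5.2629e+6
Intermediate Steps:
m = -158221/15038 (m = -316442/30076 = -7*22603/15038 = -158221/15038 ≈ -10.521)
p = 278934606/53 (p = 3*((1402 + (-48 - 4/(-24 + 46)))*(5183 + 15/53))/4 = 3*((1402 + (-48 - 4/22))*(5183 + 15*(1/53)))/4 = 3*((1402 + (-48 + (1/22)*(-4)))*(5183 + 15/53))/4 = 3*((1402 + (-48 - 2/11))*(274714/53))/4 = 3*((1402 - 530/11)*(274714/53))/4 = 3*((14892/11)*(274714/53))/4 = (3/4)*(371912808/53) = 278934606/53 ≈ 5.2629e+6)
p + m = 278934606/53 - 158221/15038 = 4194610219315/797014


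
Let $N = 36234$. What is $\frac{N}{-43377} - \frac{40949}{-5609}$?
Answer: $\frac{524336089}{81100531} \approx 6.4653$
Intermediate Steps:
$\frac{N}{-43377} - \frac{40949}{-5609} = \frac{36234}{-43377} - \frac{40949}{-5609} = 36234 \left(- \frac{1}{43377}\right) - - \frac{40949}{5609} = - \frac{12078}{14459} + \frac{40949}{5609} = \frac{524336089}{81100531}$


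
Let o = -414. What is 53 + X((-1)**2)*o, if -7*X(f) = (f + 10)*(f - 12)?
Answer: -49723/7 ≈ -7103.3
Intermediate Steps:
X(f) = -(-12 + f)*(10 + f)/7 (X(f) = -(f + 10)*(f - 12)/7 = -(10 + f)*(-12 + f)/7 = -(-12 + f)*(10 + f)/7)
53 + X((-1)**2)*o = 53 + (120/7 - ((-1)**2)**2/7 + (2/7)*(-1)**2)*(-414) = 53 + (120/7 - 1/7*1**2 + (2/7)*1)*(-414) = 53 + (120/7 - 1/7*1 + 2/7)*(-414) = 53 + (120/7 - 1/7 + 2/7)*(-414) = 53 + (121/7)*(-414) = 53 - 50094/7 = -49723/7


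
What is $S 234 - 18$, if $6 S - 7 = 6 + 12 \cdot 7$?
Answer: $3765$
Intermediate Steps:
$S = \frac{97}{6}$ ($S = \frac{7}{6} + \frac{6 + 12 \cdot 7}{6} = \frac{7}{6} + \frac{6 + 84}{6} = \frac{7}{6} + \frac{1}{6} \cdot 90 = \frac{7}{6} + 15 = \frac{97}{6} \approx 16.167$)
$S 234 - 18 = \frac{97}{6} \cdot 234 - 18 = 3783 - 18 = 3765$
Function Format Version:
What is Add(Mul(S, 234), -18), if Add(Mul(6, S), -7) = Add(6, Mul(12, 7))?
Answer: 3765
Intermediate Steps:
S = Rational(97, 6) (S = Add(Rational(7, 6), Mul(Rational(1, 6), Add(6, Mul(12, 7)))) = Add(Rational(7, 6), Mul(Rational(1, 6), Add(6, 84))) = Add(Rational(7, 6), Mul(Rational(1, 6), 90)) = Add(Rational(7, 6), 15) = Rational(97, 6) ≈ 16.167)
Add(Mul(S, 234), -18) = Add(Mul(Rational(97, 6), 234), -18) = Add(3783, -18) = 3765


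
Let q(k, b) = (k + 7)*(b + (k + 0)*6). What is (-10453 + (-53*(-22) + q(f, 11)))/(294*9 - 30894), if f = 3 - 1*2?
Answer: 9151/28248 ≈ 0.32395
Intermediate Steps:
f = 1 (f = 3 - 2 = 1)
q(k, b) = (7 + k)*(b + 6*k) (q(k, b) = (7 + k)*(b + k*6) = (7 + k)*(b + 6*k))
(-10453 + (-53*(-22) + q(f, 11)))/(294*9 - 30894) = (-10453 + (-53*(-22) + (6*1² + 7*11 + 42*1 + 11*1)))/(294*9 - 30894) = (-10453 + (1166 + (6*1 + 77 + 42 + 11)))/(2646 - 30894) = (-10453 + (1166 + (6 + 77 + 42 + 11)))/(-28248) = (-10453 + (1166 + 136))*(-1/28248) = (-10453 + 1302)*(-1/28248) = -9151*(-1/28248) = 9151/28248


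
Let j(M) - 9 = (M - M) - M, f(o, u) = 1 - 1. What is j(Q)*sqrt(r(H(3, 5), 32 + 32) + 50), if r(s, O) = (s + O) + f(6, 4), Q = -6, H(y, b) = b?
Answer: 15*sqrt(119) ≈ 163.63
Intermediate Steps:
f(o, u) = 0
r(s, O) = O + s (r(s, O) = (s + O) + 0 = (O + s) + 0 = O + s)
j(M) = 9 - M (j(M) = 9 + ((M - M) - M) = 9 + (0 - M) = 9 - M)
j(Q)*sqrt(r(H(3, 5), 32 + 32) + 50) = (9 - 1*(-6))*sqrt(((32 + 32) + 5) + 50) = (9 + 6)*sqrt((64 + 5) + 50) = 15*sqrt(69 + 50) = 15*sqrt(119)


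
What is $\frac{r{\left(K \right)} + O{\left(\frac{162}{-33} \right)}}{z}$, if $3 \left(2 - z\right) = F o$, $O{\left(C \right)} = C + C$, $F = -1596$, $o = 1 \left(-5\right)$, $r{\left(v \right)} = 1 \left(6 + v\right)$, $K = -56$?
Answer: $\frac{329}{14619} \approx 0.022505$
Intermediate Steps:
$r{\left(v \right)} = 6 + v$
$o = -5$
$O{\left(C \right)} = 2 C$
$z = -2658$ ($z = 2 - \frac{\left(-1596\right) \left(-5\right)}{3} = 2 - 2660 = -2658$)
$\frac{r{\left(K \right)} + O{\left(\frac{162}{-33} \right)}}{z} = \frac{\left(6 - 56\right) + 2 \frac{162}{-33}}{-2658} = \left(-50 + 2 \cdot 162 \left(- \frac{1}{33}\right)\right) \left(- \frac{1}{2658}\right) = \left(-50 + 2 \left(- \frac{54}{11}\right)\right) \left(- \frac{1}{2658}\right) = \left(-50 - \frac{108}{11}\right) \left(- \frac{1}{2658}\right) = \left(- \frac{658}{11}\right) \left(- \frac{1}{2658}\right) = \frac{329}{14619}$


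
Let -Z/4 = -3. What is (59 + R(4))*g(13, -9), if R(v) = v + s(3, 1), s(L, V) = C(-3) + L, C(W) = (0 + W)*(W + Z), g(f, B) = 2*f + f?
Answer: 1521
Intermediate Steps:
g(f, B) = 3*f
Z = 12 (Z = -4*(-3) = 12)
C(W) = W*(12 + W) (C(W) = (0 + W)*(W + 12) = W*(12 + W))
s(L, V) = -27 + L (s(L, V) = -3*(12 - 3) + L = -3*9 + L = -27 + L)
R(v) = -24 + v (R(v) = v + (-27 + 3) = v - 24 = -24 + v)
(59 + R(4))*g(13, -9) = (59 + (-24 + 4))*(3*13) = (59 - 20)*39 = 39*39 = 1521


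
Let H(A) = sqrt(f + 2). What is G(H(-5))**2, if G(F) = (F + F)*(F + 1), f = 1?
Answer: 48 + 24*sqrt(3) ≈ 89.569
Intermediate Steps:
H(A) = sqrt(3) (H(A) = sqrt(1 + 2) = sqrt(3))
G(F) = 2*F*(1 + F) (G(F) = (2*F)*(1 + F) = 2*F*(1 + F))
G(H(-5))**2 = (2*sqrt(3)*(1 + sqrt(3)))**2 = 12*(1 + sqrt(3))**2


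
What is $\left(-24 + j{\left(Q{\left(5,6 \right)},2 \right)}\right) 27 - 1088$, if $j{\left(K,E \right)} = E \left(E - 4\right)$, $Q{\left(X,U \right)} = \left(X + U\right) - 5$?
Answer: $-1844$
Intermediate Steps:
$Q{\left(X,U \right)} = -5 + U + X$ ($Q{\left(X,U \right)} = \left(U + X\right) - 5 = -5 + U + X$)
$j{\left(K,E \right)} = E \left(-4 + E\right)$
$\left(-24 + j{\left(Q{\left(5,6 \right)},2 \right)}\right) 27 - 1088 = \left(-24 + 2 \left(-4 + 2\right)\right) 27 - 1088 = \left(-24 + 2 \left(-2\right)\right) 27 - 1088 = \left(-24 - 4\right) 27 - 1088 = \left(-28\right) 27 - 1088 = -756 - 1088 = -1844$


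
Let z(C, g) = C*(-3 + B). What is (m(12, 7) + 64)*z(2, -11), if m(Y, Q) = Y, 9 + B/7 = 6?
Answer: -3648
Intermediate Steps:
B = -21 (B = -63 + 7*6 = -63 + 42 = -21)
z(C, g) = -24*C (z(C, g) = C*(-3 - 21) = C*(-24) = -24*C)
(m(12, 7) + 64)*z(2, -11) = (12 + 64)*(-24*2) = 76*(-48) = -3648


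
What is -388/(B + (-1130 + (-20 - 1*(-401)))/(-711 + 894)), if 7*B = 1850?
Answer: -497028/333307 ≈ -1.4912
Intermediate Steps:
B = 1850/7 (B = (⅐)*1850 = 1850/7 ≈ 264.29)
-388/(B + (-1130 + (-20 - 1*(-401)))/(-711 + 894)) = -388/(1850/7 + (-1130 + (-20 - 1*(-401)))/(-711 + 894)) = -388/(1850/7 + (-1130 + (-20 + 401))/183) = -388/(1850/7 + (-1130 + 381)*(1/183)) = -388/(1850/7 - 749*1/183) = -388/(1850/7 - 749/183) = -388/(333307/1281) = (1281/333307)*(-388) = -497028/333307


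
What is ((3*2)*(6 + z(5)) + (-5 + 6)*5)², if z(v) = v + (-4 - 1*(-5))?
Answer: 5929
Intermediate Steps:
z(v) = 1 + v (z(v) = v + (-4 + 5) = v + 1 = 1 + v)
((3*2)*(6 + z(5)) + (-5 + 6)*5)² = ((3*2)*(6 + (1 + 5)) + (-5 + 6)*5)² = (6*(6 + 6) + 1*5)² = (6*12 + 5)² = (72 + 5)² = 77² = 5929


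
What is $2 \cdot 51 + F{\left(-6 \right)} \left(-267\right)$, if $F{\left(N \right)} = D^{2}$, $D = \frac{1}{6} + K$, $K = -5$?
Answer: $- \frac{73625}{12} \approx -6135.4$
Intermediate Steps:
$D = - \frac{29}{6}$ ($D = \frac{1}{6} - 5 = - \frac{29}{6} \approx -4.8333$)
$F{\left(N \right)} = \frac{841}{36}$ ($F{\left(N \right)} = \left(- \frac{29}{6}\right)^{2} = \frac{841}{36}$)
$2 \cdot 51 + F{\left(-6 \right)} \left(-267\right) = 2 \cdot 51 + \frac{841}{36} \left(-267\right) = 102 - \frac{74849}{12} = - \frac{73625}{12}$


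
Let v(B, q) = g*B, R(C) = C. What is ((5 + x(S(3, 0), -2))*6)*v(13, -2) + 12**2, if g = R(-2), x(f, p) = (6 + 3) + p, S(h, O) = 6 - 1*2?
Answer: -1728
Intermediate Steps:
S(h, O) = 4 (S(h, O) = 6 - 2 = 4)
x(f, p) = 9 + p
g = -2
v(B, q) = -2*B
((5 + x(S(3, 0), -2))*6)*v(13, -2) + 12**2 = ((5 + (9 - 2))*6)*(-2*13) + 12**2 = ((5 + 7)*6)*(-26) + 144 = (12*6)*(-26) + 144 = 72*(-26) + 144 = -1872 + 144 = -1728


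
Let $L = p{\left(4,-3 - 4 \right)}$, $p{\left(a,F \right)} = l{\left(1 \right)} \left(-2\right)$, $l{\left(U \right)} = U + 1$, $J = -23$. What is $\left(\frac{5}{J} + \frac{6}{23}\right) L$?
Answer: $- \frac{4}{23} \approx -0.17391$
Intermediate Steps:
$l{\left(U \right)} = 1 + U$
$p{\left(a,F \right)} = -4$ ($p{\left(a,F \right)} = \left(1 + 1\right) \left(-2\right) = 2 \left(-2\right) = -4$)
$L = -4$
$\left(\frac{5}{J} + \frac{6}{23}\right) L = \left(\frac{5}{-23} + \frac{6}{23}\right) \left(-4\right) = \left(5 \left(- \frac{1}{23}\right) + 6 \cdot \frac{1}{23}\right) \left(-4\right) = \left(- \frac{5}{23} + \frac{6}{23}\right) \left(-4\right) = \frac{1}{23} \left(-4\right) = - \frac{4}{23}$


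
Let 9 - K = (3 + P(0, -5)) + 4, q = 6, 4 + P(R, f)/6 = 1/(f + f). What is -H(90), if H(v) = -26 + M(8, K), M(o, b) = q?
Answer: 20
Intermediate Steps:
P(R, f) = -24 + 3/f (P(R, f) = -24 + 6/(f + f) = -24 + 6/((2*f)) = -24 + 6*(1/(2*f)) = -24 + 3/f)
K = 133/5 (K = 9 - ((3 + (-24 + 3/(-5))) + 4) = 9 - ((3 + (-24 + 3*(-⅕))) + 4) = 9 - ((3 + (-24 - ⅗)) + 4) = 9 - ((3 - 123/5) + 4) = 9 - (-108/5 + 4) = 9 - 1*(-88/5) = 9 + 88/5 = 133/5 ≈ 26.600)
M(o, b) = 6
H(v) = -20 (H(v) = -26 + 6 = -20)
-H(90) = -1*(-20) = 20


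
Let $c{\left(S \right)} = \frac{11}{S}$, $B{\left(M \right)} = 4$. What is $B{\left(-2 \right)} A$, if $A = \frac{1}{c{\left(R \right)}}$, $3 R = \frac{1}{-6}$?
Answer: $- \frac{2}{99} \approx -0.020202$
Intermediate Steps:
$R = - \frac{1}{18}$ ($R = \frac{1}{3 \left(-6\right)} = \frac{1}{3} \left(- \frac{1}{6}\right) = - \frac{1}{18} \approx -0.055556$)
$A = - \frac{1}{198}$ ($A = \frac{1}{11 \frac{1}{- \frac{1}{18}}} = \frac{1}{11 \left(-18\right)} = \frac{1}{-198} = - \frac{1}{198} \approx -0.0050505$)
$B{\left(-2 \right)} A = 4 \left(- \frac{1}{198}\right) = - \frac{2}{99}$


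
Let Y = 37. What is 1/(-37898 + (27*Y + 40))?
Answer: -1/36859 ≈ -2.7130e-5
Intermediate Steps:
1/(-37898 + (27*Y + 40)) = 1/(-37898 + (27*37 + 40)) = 1/(-37898 + (999 + 40)) = 1/(-37898 + 1039) = 1/(-36859) = -1/36859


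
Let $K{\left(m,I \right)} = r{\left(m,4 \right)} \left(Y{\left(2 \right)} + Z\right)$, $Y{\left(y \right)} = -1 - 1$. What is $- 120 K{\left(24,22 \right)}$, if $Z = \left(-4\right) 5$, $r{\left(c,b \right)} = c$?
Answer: $63360$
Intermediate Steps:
$Y{\left(y \right)} = -2$
$Z = -20$
$K{\left(m,I \right)} = - 22 m$ ($K{\left(m,I \right)} = m \left(-2 - 20\right) = m \left(-22\right) = - 22 m$)
$- 120 K{\left(24,22 \right)} = - 120 \left(\left(-22\right) 24\right) = \left(-120\right) \left(-528\right) = 63360$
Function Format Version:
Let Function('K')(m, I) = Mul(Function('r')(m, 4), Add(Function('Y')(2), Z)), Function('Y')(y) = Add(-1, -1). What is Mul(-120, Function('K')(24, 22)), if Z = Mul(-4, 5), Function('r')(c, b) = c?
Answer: 63360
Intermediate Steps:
Function('Y')(y) = -2
Z = -20
Function('K')(m, I) = Mul(-22, m) (Function('K')(m, I) = Mul(m, Add(-2, -20)) = Mul(m, -22) = Mul(-22, m))
Mul(-120, Function('K')(24, 22)) = Mul(-120, Mul(-22, 24)) = Mul(-120, -528) = 63360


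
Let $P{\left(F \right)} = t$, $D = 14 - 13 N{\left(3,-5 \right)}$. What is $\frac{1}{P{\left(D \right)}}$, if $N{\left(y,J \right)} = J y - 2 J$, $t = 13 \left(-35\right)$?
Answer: $- \frac{1}{455} \approx -0.0021978$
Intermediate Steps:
$t = -455$
$N{\left(y,J \right)} = - 2 J + J y$
$D = 79$ ($D = 14 - 13 \left(- 5 \left(-2 + 3\right)\right) = 14 - 13 \left(\left(-5\right) 1\right) = 14 - -65 = 14 + 65 = 79$)
$P{\left(F \right)} = -455$
$\frac{1}{P{\left(D \right)}} = \frac{1}{-455} = - \frac{1}{455}$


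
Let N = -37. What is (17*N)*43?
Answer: -27047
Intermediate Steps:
(17*N)*43 = (17*(-37))*43 = -629*43 = -27047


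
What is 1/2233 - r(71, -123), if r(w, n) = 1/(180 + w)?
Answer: -1982/560483 ≈ -0.0035362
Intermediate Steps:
1/2233 - r(71, -123) = 1/2233 - 1/(180 + 71) = 1/2233 - 1/251 = -1982/560483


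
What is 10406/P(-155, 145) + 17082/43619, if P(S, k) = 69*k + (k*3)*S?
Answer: 23952233/113845590 ≈ 0.21039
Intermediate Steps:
P(S, k) = 69*k + 3*S*k (P(S, k) = 69*k + (3*k)*S = 69*k + 3*S*k)
10406/P(-155, 145) + 17082/43619 = 10406/((3*145*(23 - 155))) + 17082/43619 = 10406/((3*145*(-132))) + 17082*(1/43619) = 10406/(-57420) + 17082/43619 = 10406*(-1/57420) + 17082/43619 = -473/2610 + 17082/43619 = 23952233/113845590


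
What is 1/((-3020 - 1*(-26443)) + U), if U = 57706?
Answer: 1/81129 ≈ 1.2326e-5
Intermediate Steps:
1/((-3020 - 1*(-26443)) + U) = 1/((-3020 - 1*(-26443)) + 57706) = 1/((-3020 + 26443) + 57706) = 1/(23423 + 57706) = 1/81129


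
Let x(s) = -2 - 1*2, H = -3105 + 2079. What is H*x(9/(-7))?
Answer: 4104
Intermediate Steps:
H = -1026
x(s) = -4 (x(s) = -2 - 2 = -4)
H*x(9/(-7)) = -1026*(-4) = 4104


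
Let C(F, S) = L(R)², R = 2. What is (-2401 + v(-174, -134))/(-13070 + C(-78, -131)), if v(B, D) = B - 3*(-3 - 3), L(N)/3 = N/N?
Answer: 2557/13061 ≈ 0.19577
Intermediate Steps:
L(N) = 3 (L(N) = 3*(N/N) = 3*1 = 3)
C(F, S) = 9 (C(F, S) = 3² = 9)
v(B, D) = 18 + B (v(B, D) = B - 3*(-6) = B - 1*(-18) = B + 18 = 18 + B)
(-2401 + v(-174, -134))/(-13070 + C(-78, -131)) = (-2401 + (18 - 174))/(-13070 + 9) = (-2401 - 156)/(-13061) = -2557*(-1/13061) = 2557/13061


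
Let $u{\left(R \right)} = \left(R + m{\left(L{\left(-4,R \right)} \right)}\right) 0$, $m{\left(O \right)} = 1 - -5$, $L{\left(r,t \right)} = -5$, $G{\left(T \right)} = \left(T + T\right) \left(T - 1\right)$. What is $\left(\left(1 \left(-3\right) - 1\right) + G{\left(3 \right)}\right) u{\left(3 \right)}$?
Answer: $0$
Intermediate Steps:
$G{\left(T \right)} = 2 T \left(-1 + T\right)$
$m{\left(O \right)} = 6$ ($m{\left(O \right)} = 1 + 5 = 6$)
$u{\left(R \right)} = 0$ ($u{\left(R \right)} = \left(R + 6\right) 0 = \left(6 + R\right) 0 = 0$)
$\left(\left(1 \left(-3\right) - 1\right) + G{\left(3 \right)}\right) u{\left(3 \right)} = \left(\left(1 \left(-3\right) - 1\right) + 2 \cdot 3 \left(-1 + 3\right)\right) 0 = \left(\left(-3 - 1\right) + 2 \cdot 3 \cdot 2\right) 0 = \left(-4 + 12\right) 0 = 8 \cdot 0 = 0$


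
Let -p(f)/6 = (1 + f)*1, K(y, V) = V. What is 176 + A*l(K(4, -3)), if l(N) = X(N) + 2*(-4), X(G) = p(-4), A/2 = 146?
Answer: 3096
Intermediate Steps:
p(f) = -6 - 6*f (p(f) = -6*(1 + f) = -6 - 6*f)
A = 292 (A = 2*146 = 292)
X(G) = 18 (X(G) = -6 - 6*(-4) = -6 + 24 = 18)
l(N) = 10 (l(N) = 18 + 2*(-4) = 18 - 8 = 10)
176 + A*l(K(4, -3)) = 176 + 292*10 = 176 + 2920 = 3096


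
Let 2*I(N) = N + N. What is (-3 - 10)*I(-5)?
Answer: 65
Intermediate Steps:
I(N) = N (I(N) = (N + N)/2 = (2*N)/2 = N)
(-3 - 10)*I(-5) = (-3 - 10)*(-5) = -13*(-5) = 65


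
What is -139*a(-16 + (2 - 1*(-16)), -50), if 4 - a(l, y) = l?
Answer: -278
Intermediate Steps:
a(l, y) = 4 - l
-139*a(-16 + (2 - 1*(-16)), -50) = -139*(4 - (-16 + (2 - 1*(-16)))) = -139*(4 - (-16 + (2 + 16))) = -139*(4 - (-16 + 18)) = -139*(4 - 1*2) = -139*(4 - 2) = -139*2 = -278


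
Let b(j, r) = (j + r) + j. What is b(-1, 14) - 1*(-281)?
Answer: 293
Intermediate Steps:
b(j, r) = r + 2*j
b(-1, 14) - 1*(-281) = (14 + 2*(-1)) - 1*(-281) = (14 - 2) + 281 = 12 + 281 = 293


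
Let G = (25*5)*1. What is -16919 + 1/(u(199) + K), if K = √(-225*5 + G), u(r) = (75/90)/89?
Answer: (-90347460*√10 + 84061*I)/(5*(-I + 1068*√10)) ≈ -16919.0 - 0.031623*I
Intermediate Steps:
G = 125 (G = 125*1 = 125)
u(r) = 5/534 (u(r) = (75*(1/90))*(1/89) = (⅚)*(1/89) = 5/534)
K = 10*I*√10 (K = √(-225*5 + 125) = √(-1125 + 125) = √(-1000) = 10*I*√10 ≈ 31.623*I)
-16919 + 1/(u(199) + K) = -16919 + 1/(5/534 + 10*I*√10)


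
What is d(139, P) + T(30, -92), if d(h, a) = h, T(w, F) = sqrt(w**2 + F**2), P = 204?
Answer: 139 + 2*sqrt(2341) ≈ 235.77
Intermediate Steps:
T(w, F) = sqrt(F**2 + w**2)
d(139, P) + T(30, -92) = 139 + sqrt((-92)**2 + 30**2) = 139 + sqrt(8464 + 900) = 139 + sqrt(9364) = 139 + 2*sqrt(2341)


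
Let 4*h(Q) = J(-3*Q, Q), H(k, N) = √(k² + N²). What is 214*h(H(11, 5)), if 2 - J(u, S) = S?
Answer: 107 - 107*√146/2 ≈ -539.44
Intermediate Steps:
H(k, N) = √(N² + k²)
J(u, S) = 2 - S
h(Q) = ½ - Q/4 (h(Q) = (2 - Q)/4 = ½ - Q/4)
214*h(H(11, 5)) = 214*(½ - √(5² + 11²)/4) = 214*(½ - √(25 + 121)/4) = 214*(½ - √146/4) = 107 - 107*√146/2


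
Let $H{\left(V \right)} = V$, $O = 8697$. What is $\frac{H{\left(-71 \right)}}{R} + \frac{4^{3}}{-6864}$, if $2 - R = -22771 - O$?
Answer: $- \frac{17371}{1500070} \approx -0.01158$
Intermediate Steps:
$R = 31470$ ($R = 2 - \left(-22771 - 8697\right) = 2 - -31468 = 2 + 31468 = 31470$)
$\frac{H{\left(-71 \right)}}{R} + \frac{4^{3}}{-6864} = - \frac{71}{31470} + \frac{4^{3}}{-6864} = \left(-71\right) \frac{1}{31470} + 64 \left(- \frac{1}{6864}\right) = - \frac{71}{31470} - \frac{4}{429} = - \frac{17371}{1500070}$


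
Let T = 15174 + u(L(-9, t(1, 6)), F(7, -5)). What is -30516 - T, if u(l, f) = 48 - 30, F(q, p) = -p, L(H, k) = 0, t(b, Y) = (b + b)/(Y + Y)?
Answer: -45708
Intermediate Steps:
t(b, Y) = b/Y (t(b, Y) = (2*b)/((2*Y)) = (2*b)*(1/(2*Y)) = b/Y)
u(l, f) = 18
T = 15192 (T = 15174 + 18 = 15192)
-30516 - T = -30516 - 1*15192 = -30516 - 15192 = -45708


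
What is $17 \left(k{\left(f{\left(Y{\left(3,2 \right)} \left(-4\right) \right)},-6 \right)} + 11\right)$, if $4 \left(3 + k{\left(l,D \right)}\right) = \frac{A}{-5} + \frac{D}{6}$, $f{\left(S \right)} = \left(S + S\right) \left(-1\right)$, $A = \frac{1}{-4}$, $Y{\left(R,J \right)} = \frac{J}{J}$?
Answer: $\frac{10557}{80} \approx 131.96$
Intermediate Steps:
$Y{\left(R,J \right)} = 1$
$A = - \frac{1}{4} \approx -0.25$
$f{\left(S \right)} = - 2 S$ ($f{\left(S \right)} = 2 S \left(-1\right) = - 2 S$)
$k{\left(l,D \right)} = - \frac{239}{80} + \frac{D}{24}$ ($k{\left(l,D \right)} = -3 + \frac{- \frac{1}{4 \left(-5\right)} + \frac{D}{6}}{4} = -3 + \frac{\left(- \frac{1}{4}\right) \left(- \frac{1}{5}\right) + D \frac{1}{6}}{4} = -3 + \frac{\frac{1}{20} + \frac{D}{6}}{4} = -3 + \left(\frac{1}{80} + \frac{D}{24}\right) = - \frac{239}{80} + \frac{D}{24}$)
$17 \left(k{\left(f{\left(Y{\left(3,2 \right)} \left(-4\right) \right)},-6 \right)} + 11\right) = 17 \left(\left(- \frac{239}{80} + \frac{1}{24} \left(-6\right)\right) + 11\right) = 17 \left(\left(- \frac{239}{80} - \frac{1}{4}\right) + 11\right) = 17 \left(- \frac{259}{80} + 11\right) = 17 \cdot \frac{621}{80} = \frac{10557}{80}$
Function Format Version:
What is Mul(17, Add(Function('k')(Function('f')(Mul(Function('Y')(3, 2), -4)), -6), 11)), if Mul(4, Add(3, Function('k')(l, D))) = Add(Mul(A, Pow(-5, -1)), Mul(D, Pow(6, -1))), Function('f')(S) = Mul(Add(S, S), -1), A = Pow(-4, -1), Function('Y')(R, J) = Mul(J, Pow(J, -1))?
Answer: Rational(10557, 80) ≈ 131.96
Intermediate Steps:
Function('Y')(R, J) = 1
A = Rational(-1, 4) ≈ -0.25000
Function('f')(S) = Mul(-2, S) (Function('f')(S) = Mul(Mul(2, S), -1) = Mul(-2, S))
Function('k')(l, D) = Add(Rational(-239, 80), Mul(Rational(1, 24), D)) (Function('k')(l, D) = Add(-3, Mul(Rational(1, 4), Add(Mul(Rational(-1, 4), Pow(-5, -1)), Mul(D, Pow(6, -1))))) = Add(-3, Mul(Rational(1, 4), Add(Mul(Rational(-1, 4), Rational(-1, 5)), Mul(D, Rational(1, 6))))) = Add(-3, Mul(Rational(1, 4), Add(Rational(1, 20), Mul(Rational(1, 6), D)))) = Add(-3, Add(Rational(1, 80), Mul(Rational(1, 24), D))) = Add(Rational(-239, 80), Mul(Rational(1, 24), D)))
Mul(17, Add(Function('k')(Function('f')(Mul(Function('Y')(3, 2), -4)), -6), 11)) = Mul(17, Add(Add(Rational(-239, 80), Mul(Rational(1, 24), -6)), 11)) = Mul(17, Add(Add(Rational(-239, 80), Rational(-1, 4)), 11)) = Mul(17, Add(Rational(-259, 80), 11)) = Mul(17, Rational(621, 80)) = Rational(10557, 80)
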